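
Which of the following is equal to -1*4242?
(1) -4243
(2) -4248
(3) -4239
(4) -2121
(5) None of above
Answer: 5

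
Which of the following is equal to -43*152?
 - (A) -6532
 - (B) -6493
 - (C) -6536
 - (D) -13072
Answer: C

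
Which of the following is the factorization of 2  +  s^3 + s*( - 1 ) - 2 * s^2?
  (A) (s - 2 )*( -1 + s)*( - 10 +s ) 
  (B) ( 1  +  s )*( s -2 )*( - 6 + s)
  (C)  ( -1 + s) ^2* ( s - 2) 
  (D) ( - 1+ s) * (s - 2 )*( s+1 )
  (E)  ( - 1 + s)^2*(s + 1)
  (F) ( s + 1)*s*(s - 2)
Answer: D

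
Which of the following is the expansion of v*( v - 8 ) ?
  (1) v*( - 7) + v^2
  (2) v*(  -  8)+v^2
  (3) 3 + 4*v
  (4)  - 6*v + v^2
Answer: 2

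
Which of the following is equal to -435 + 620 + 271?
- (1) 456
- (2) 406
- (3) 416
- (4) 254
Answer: 1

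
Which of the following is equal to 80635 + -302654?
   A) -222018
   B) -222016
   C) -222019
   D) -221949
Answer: C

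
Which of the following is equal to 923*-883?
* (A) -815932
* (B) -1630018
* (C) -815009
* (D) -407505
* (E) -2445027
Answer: C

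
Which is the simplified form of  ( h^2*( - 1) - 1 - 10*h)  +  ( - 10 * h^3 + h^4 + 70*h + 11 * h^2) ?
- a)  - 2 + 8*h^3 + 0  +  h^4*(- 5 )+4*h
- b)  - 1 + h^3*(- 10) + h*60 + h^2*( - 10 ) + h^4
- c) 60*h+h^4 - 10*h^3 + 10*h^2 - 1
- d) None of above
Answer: c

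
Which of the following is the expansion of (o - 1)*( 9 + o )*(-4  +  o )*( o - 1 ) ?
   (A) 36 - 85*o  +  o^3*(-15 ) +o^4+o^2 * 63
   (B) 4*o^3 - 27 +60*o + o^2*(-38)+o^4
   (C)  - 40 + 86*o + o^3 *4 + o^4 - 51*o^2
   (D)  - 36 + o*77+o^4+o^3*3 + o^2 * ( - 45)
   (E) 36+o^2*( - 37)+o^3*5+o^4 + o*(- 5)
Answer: D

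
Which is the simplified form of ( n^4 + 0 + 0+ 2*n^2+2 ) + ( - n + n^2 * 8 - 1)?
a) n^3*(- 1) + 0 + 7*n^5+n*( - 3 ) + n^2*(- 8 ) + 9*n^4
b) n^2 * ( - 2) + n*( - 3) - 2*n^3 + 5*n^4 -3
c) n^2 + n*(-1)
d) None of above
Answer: d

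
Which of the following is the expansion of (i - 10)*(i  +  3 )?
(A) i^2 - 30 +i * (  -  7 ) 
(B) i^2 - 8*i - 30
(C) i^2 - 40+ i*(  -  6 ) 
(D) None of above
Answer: A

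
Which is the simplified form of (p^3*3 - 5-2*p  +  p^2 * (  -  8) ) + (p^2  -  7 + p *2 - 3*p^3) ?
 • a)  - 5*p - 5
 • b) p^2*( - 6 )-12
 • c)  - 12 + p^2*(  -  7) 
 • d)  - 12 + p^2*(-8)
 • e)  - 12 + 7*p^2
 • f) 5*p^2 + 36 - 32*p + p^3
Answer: c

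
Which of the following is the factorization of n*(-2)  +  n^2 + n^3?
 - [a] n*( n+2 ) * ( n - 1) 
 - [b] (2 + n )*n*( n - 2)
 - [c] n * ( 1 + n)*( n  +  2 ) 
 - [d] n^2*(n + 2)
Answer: a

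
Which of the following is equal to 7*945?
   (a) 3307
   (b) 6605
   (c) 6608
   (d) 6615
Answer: d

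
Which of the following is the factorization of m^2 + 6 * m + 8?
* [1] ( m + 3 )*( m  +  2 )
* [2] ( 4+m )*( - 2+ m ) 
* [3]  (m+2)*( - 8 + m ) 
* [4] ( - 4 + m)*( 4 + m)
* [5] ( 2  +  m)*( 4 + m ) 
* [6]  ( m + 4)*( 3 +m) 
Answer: 5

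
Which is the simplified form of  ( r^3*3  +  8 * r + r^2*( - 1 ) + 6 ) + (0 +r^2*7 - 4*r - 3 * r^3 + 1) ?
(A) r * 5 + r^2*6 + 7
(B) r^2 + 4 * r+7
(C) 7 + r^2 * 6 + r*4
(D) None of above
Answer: C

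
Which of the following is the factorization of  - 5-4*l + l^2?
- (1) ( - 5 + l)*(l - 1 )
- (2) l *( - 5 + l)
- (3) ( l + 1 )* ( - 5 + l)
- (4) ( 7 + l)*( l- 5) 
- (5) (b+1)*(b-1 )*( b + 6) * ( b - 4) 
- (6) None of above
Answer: 3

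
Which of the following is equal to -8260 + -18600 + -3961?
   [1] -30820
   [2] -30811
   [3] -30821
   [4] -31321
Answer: 3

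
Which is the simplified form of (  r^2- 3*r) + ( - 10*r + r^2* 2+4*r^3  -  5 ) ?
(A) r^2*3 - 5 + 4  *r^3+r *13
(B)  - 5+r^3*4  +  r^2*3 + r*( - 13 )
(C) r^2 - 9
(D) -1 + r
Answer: B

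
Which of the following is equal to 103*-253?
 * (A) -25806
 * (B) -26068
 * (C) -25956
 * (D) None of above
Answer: D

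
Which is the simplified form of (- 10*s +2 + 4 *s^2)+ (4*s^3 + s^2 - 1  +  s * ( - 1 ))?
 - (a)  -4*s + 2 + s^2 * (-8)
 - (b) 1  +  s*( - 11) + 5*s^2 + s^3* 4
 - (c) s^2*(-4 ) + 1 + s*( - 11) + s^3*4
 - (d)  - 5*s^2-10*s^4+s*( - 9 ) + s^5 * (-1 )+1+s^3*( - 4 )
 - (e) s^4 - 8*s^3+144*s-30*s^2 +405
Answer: b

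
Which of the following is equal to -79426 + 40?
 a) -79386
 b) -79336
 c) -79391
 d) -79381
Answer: a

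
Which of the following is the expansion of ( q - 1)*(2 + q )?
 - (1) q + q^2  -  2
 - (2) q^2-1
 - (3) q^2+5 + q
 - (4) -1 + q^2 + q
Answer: 1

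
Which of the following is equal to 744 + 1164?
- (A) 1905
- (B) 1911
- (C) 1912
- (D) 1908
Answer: D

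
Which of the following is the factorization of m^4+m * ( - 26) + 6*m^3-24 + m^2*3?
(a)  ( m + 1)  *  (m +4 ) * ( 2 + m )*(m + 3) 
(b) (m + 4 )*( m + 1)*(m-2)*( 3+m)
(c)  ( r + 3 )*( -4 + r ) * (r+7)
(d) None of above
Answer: b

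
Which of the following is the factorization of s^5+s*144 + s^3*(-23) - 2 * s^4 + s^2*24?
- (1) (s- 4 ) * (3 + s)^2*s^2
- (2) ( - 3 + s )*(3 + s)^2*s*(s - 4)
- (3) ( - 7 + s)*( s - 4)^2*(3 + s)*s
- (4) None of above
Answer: 4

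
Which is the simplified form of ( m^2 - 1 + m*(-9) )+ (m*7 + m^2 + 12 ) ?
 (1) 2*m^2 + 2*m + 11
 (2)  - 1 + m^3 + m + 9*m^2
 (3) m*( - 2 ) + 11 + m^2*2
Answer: 3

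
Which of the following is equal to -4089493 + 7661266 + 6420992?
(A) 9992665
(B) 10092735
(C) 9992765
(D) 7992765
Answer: C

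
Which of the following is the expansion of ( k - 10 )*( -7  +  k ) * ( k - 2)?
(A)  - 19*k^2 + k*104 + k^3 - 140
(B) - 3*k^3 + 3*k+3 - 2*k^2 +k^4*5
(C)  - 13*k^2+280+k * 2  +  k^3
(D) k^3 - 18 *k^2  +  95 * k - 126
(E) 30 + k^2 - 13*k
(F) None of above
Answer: A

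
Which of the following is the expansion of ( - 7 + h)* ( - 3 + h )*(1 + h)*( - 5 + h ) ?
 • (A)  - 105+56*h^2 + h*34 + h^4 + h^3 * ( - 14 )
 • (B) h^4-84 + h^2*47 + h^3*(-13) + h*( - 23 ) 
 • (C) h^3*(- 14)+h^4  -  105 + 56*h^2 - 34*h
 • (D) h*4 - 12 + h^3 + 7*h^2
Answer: C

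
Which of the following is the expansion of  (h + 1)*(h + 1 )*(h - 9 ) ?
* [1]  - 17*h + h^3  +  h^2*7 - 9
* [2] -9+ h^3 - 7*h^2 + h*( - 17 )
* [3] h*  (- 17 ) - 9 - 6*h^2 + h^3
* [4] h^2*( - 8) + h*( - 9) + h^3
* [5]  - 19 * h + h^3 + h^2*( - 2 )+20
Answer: 2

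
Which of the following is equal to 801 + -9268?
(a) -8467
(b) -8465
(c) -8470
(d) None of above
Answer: a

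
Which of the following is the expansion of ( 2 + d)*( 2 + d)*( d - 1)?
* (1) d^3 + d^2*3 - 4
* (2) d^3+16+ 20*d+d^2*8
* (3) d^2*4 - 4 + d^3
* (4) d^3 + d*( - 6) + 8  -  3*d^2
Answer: 1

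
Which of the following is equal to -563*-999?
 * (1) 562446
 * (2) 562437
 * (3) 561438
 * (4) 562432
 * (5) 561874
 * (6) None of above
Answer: 2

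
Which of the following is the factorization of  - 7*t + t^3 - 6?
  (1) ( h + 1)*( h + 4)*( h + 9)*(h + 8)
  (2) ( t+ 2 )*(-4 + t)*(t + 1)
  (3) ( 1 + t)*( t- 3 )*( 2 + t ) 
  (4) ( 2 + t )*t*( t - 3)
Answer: 3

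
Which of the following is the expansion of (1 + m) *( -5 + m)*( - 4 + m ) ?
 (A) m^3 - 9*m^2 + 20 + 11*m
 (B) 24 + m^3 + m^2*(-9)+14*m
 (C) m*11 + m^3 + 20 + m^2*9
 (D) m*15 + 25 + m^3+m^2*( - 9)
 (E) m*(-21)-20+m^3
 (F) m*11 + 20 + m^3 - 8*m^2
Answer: F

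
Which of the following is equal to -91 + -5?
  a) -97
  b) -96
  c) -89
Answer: b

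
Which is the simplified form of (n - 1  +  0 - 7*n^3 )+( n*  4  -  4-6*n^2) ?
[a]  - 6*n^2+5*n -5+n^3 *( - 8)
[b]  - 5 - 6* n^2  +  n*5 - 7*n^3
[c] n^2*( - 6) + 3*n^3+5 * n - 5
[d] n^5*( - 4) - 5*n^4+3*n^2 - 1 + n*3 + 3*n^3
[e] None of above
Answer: b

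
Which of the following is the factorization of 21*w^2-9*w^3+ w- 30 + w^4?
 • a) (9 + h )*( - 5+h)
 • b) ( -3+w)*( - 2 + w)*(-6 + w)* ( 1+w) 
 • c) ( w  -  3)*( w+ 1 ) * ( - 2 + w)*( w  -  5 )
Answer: c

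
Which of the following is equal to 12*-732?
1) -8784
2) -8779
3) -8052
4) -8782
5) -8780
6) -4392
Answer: 1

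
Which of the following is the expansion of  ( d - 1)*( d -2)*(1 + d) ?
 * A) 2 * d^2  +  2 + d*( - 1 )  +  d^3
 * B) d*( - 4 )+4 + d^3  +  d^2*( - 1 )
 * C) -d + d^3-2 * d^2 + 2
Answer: C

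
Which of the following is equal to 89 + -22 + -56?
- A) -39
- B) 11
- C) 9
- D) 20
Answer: B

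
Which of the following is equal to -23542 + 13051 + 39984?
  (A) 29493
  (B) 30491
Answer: A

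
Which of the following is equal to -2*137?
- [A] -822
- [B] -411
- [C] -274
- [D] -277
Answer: C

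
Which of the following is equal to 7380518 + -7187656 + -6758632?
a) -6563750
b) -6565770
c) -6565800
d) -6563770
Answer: b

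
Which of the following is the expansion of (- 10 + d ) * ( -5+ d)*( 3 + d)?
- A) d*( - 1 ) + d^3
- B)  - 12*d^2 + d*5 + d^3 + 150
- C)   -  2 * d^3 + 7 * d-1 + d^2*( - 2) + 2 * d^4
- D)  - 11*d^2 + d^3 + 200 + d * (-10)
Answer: B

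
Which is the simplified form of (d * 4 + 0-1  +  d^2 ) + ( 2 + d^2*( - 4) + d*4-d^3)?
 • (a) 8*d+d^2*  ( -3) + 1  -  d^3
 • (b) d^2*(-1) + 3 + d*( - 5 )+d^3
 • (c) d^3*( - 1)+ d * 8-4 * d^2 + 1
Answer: a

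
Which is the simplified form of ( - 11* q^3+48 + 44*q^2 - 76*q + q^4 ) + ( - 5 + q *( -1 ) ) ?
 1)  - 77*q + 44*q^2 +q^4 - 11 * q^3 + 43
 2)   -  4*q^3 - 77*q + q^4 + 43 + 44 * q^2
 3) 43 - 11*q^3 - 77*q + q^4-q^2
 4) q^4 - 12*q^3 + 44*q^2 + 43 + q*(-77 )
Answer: 1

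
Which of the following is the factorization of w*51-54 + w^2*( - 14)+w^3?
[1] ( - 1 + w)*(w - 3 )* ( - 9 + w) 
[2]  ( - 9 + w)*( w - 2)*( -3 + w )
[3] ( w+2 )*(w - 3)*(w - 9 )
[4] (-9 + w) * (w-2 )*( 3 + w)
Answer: 2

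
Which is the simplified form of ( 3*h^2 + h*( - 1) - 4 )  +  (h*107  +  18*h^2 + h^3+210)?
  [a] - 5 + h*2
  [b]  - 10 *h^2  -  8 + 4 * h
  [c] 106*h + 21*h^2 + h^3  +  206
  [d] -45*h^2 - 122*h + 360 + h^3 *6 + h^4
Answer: c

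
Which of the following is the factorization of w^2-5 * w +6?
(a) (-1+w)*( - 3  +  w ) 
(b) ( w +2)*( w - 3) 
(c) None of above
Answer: c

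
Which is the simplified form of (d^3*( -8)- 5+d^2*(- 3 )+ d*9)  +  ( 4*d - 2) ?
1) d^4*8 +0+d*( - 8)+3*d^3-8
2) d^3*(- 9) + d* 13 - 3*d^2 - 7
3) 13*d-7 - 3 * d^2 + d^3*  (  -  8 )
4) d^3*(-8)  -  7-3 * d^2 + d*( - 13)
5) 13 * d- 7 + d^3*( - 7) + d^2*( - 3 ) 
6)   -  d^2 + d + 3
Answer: 3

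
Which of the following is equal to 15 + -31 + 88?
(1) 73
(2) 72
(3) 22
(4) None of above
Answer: 2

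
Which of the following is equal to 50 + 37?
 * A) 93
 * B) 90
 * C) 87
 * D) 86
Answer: C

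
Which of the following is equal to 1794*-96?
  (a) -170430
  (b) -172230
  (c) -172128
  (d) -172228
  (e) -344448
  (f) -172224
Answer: f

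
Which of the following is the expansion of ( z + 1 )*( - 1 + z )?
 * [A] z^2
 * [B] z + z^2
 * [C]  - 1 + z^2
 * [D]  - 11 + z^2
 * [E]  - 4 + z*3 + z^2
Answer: C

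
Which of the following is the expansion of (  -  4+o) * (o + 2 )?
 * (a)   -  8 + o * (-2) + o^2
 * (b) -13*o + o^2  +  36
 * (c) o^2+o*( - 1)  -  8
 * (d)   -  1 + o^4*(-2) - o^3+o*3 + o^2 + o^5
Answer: a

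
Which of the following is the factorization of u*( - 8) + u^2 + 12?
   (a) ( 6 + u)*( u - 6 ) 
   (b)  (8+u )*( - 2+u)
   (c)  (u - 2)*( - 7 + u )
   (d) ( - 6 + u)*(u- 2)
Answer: d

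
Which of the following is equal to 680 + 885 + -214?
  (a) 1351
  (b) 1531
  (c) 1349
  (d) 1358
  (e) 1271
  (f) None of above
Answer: a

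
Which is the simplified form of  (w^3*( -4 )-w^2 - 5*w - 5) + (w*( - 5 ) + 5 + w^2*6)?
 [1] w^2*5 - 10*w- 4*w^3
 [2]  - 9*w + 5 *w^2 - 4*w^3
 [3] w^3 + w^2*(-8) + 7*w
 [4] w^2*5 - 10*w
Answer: 1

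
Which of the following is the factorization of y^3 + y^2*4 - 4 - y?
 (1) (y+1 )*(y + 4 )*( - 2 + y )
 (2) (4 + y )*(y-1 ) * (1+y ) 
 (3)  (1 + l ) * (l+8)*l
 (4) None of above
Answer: 2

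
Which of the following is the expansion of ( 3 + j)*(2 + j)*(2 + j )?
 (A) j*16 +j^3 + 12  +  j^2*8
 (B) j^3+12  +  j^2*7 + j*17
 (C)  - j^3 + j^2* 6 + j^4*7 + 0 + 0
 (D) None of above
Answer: D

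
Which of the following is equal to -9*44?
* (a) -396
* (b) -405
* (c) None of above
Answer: a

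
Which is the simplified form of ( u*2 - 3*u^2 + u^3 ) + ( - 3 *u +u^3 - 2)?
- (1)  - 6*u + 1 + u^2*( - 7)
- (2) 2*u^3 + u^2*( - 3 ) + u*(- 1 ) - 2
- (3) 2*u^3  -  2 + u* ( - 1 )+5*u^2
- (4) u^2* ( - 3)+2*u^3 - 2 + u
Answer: 2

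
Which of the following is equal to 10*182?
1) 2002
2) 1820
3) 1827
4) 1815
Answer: 2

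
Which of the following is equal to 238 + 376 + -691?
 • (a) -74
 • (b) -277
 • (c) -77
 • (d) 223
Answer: c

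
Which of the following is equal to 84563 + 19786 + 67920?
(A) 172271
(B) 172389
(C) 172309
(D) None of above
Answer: D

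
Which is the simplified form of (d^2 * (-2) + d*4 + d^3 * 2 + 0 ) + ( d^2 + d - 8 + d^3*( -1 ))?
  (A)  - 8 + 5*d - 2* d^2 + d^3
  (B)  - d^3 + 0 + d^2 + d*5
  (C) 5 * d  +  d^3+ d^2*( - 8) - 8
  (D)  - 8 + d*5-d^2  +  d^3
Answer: D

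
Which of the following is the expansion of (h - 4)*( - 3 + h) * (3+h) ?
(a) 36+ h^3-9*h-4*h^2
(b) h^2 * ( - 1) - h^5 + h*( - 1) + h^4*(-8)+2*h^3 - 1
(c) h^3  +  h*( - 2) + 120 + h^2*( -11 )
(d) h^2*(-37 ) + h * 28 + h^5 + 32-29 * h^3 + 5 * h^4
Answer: a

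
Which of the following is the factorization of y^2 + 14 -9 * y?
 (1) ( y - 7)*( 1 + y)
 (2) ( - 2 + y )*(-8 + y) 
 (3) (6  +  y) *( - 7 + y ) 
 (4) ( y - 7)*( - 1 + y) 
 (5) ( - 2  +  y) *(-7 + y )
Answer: 5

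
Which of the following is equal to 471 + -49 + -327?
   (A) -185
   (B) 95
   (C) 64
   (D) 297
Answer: B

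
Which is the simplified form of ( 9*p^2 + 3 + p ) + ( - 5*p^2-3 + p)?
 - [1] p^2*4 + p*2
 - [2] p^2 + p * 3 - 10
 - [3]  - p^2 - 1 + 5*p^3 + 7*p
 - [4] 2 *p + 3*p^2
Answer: 1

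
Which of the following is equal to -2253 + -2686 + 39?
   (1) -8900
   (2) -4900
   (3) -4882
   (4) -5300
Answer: 2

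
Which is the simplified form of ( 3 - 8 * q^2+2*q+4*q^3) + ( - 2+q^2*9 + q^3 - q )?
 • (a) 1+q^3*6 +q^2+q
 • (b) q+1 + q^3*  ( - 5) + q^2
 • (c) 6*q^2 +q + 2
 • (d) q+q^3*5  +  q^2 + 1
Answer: d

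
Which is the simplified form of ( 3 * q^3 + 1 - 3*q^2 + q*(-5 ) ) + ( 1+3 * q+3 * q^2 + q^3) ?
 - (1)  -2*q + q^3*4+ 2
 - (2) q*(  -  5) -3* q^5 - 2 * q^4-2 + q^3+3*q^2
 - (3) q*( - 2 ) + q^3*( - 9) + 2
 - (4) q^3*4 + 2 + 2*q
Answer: 1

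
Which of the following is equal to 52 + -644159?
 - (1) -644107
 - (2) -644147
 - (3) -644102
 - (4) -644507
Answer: 1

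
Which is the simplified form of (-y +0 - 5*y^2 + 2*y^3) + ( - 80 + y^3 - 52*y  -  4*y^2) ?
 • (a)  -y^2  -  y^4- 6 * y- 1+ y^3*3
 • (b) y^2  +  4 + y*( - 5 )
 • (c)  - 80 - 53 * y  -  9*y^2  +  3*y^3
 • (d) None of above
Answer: c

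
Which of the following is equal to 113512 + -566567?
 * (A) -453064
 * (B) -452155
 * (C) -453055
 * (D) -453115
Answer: C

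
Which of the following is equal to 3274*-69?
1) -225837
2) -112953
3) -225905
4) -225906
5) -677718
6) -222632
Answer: 4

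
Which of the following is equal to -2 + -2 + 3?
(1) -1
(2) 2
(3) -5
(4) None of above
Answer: 1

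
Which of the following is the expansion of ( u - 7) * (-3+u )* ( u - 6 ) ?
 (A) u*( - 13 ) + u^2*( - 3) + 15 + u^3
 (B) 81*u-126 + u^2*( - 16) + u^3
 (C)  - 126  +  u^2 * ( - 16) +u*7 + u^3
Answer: B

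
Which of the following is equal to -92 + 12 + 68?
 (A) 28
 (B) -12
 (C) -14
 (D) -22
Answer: B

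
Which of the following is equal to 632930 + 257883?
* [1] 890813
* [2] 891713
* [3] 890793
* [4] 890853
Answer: 1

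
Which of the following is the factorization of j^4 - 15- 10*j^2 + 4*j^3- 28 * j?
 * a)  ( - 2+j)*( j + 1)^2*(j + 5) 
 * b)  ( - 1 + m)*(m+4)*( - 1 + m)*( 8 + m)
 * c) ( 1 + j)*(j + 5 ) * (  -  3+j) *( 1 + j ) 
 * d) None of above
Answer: c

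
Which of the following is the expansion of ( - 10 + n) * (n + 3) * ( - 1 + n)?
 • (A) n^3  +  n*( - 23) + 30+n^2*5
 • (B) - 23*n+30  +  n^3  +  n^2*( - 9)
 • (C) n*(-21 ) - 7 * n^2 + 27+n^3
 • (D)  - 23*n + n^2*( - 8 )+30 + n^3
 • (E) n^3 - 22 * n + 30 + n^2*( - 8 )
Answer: D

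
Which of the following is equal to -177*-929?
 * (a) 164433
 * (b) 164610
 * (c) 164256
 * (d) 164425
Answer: a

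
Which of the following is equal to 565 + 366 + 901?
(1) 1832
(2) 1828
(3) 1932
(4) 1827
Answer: 1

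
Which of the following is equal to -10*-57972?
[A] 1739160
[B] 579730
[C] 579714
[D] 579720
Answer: D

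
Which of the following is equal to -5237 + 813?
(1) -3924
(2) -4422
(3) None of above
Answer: 3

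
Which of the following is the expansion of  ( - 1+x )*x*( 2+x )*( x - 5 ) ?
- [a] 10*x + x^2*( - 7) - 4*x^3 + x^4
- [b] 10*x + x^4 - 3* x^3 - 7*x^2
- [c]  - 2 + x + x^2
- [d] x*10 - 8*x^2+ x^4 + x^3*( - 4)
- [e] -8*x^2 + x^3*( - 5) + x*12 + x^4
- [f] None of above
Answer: a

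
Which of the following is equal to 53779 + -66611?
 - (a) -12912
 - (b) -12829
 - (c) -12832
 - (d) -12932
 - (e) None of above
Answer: c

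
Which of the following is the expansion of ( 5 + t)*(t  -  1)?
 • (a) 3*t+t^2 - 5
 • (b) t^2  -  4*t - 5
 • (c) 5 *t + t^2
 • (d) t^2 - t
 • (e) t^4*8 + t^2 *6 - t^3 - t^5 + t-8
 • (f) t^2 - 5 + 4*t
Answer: f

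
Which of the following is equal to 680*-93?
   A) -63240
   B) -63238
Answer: A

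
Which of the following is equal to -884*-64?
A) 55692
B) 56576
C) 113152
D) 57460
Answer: B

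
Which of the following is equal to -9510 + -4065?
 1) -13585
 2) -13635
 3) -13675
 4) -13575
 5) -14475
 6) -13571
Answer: 4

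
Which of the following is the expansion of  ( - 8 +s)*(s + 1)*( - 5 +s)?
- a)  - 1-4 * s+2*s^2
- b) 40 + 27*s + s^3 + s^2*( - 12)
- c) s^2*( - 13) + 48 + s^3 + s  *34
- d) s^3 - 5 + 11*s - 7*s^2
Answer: b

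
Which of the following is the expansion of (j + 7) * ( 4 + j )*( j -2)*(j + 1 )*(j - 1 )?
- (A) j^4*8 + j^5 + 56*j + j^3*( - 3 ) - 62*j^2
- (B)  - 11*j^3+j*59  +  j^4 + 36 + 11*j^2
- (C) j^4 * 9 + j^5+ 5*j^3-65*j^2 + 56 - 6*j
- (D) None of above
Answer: C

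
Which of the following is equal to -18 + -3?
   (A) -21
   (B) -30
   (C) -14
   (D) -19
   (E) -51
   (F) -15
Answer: A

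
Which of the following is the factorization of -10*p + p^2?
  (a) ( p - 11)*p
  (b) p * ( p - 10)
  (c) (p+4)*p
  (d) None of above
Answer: b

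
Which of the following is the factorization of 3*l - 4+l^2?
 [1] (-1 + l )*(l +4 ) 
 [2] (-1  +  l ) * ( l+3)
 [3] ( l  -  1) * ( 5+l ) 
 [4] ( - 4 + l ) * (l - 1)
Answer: 1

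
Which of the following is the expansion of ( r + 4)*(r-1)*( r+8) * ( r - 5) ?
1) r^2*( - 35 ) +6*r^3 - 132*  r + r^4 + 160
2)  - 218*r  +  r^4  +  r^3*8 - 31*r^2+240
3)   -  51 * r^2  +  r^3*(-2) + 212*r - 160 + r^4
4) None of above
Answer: 1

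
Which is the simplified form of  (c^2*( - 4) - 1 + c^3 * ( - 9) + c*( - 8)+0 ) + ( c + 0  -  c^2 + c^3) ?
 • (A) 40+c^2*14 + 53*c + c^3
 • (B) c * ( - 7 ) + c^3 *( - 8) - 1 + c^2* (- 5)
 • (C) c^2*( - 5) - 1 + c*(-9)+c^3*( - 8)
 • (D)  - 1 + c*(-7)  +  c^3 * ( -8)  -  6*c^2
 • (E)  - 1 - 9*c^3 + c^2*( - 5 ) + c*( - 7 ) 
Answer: B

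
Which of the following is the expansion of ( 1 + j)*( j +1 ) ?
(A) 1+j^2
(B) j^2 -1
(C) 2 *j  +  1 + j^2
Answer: C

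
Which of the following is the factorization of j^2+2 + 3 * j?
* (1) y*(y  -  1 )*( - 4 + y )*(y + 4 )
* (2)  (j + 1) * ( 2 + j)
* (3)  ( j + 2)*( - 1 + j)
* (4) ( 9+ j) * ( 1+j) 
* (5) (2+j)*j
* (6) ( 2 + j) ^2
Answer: 2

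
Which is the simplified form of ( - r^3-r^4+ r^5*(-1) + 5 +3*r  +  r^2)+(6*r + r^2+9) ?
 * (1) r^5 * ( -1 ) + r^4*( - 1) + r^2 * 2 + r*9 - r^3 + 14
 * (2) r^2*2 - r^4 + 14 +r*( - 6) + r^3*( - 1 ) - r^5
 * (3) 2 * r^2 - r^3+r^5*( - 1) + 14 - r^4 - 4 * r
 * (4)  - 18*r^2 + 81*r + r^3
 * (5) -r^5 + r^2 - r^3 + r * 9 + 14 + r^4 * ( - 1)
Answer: 1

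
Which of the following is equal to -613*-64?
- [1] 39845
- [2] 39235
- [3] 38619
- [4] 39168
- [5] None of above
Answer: 5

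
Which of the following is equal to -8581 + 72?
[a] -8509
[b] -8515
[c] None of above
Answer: a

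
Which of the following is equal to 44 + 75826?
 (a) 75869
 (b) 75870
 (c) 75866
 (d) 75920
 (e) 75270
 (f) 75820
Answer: b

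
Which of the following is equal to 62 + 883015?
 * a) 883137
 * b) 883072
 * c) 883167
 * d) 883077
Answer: d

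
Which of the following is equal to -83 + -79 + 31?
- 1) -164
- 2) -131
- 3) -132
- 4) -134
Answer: 2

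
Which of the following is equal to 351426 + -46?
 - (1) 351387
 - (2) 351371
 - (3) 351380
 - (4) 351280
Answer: 3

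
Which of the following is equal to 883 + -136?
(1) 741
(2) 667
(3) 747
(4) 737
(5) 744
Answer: 3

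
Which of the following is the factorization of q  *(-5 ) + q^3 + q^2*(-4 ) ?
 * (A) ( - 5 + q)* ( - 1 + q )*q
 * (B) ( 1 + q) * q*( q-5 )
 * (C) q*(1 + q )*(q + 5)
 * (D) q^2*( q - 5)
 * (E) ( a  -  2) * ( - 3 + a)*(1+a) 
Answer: B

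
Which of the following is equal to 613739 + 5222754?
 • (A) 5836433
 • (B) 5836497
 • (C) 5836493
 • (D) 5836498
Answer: C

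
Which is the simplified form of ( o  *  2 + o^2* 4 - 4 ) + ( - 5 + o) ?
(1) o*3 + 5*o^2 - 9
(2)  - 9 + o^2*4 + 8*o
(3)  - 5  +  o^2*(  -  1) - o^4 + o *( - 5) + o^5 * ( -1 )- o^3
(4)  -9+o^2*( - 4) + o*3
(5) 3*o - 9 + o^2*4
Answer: 5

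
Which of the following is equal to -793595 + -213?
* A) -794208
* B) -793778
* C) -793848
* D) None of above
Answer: D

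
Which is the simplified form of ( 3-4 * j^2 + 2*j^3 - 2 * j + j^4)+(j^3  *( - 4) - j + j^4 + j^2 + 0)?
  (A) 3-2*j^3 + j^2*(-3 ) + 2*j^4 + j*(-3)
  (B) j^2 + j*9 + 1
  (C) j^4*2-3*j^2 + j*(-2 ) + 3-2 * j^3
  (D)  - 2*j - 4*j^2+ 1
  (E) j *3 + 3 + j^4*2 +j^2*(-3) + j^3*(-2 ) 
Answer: A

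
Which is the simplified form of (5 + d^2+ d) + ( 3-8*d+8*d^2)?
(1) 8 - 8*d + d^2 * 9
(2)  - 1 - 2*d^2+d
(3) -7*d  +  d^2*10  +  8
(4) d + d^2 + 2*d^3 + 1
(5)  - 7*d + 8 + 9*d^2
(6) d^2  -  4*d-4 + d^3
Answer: 5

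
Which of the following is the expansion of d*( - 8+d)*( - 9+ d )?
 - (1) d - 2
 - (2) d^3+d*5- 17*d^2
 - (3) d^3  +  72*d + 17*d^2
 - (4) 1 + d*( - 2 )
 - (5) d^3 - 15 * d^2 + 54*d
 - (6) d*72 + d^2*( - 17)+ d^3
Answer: 6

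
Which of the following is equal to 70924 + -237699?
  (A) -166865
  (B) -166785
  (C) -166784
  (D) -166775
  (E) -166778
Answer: D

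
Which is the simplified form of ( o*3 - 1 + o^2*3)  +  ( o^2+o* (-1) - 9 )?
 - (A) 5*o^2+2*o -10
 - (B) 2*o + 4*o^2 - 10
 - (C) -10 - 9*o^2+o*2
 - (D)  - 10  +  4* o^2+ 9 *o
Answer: B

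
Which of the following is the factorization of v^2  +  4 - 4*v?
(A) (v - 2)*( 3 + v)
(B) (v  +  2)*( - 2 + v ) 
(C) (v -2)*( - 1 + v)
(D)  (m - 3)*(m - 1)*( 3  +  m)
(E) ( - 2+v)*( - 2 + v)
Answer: E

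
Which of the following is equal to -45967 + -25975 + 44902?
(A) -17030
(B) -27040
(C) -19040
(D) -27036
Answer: B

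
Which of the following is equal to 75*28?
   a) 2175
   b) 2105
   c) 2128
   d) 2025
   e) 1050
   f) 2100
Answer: f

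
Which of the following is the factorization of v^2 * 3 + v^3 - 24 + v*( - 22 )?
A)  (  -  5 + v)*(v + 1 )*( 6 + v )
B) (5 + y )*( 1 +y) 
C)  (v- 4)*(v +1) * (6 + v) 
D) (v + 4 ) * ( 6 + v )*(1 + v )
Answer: C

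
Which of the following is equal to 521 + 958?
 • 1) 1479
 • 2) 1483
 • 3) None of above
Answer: 1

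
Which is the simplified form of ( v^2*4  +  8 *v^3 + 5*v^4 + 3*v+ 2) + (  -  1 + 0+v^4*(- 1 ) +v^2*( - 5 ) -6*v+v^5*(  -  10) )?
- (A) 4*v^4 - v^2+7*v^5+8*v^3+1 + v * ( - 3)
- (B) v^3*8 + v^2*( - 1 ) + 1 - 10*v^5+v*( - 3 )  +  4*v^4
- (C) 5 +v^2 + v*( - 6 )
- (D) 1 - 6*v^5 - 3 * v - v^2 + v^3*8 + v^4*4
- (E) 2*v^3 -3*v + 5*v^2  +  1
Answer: B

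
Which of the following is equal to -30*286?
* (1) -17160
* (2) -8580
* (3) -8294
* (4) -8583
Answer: 2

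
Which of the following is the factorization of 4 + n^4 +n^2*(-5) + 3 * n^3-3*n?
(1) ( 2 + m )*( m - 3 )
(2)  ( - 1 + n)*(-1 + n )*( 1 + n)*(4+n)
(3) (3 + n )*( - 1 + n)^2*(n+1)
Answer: 2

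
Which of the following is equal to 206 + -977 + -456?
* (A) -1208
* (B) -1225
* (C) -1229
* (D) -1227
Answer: D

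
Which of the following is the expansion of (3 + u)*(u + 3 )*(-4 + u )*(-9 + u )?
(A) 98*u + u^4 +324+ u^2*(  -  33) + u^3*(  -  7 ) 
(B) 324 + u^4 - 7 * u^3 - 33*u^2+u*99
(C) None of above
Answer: B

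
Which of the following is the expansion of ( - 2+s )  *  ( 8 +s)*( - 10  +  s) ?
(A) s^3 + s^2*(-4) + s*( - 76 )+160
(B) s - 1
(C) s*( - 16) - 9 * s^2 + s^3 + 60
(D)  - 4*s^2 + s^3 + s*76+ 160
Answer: A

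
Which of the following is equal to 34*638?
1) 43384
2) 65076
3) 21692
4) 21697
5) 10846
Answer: 3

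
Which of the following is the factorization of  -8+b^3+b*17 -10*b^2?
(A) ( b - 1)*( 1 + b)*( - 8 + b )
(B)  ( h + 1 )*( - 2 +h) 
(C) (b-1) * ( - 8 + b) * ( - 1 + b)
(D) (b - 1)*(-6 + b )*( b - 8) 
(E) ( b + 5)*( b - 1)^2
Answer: C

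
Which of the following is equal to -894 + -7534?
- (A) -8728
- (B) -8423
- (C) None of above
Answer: C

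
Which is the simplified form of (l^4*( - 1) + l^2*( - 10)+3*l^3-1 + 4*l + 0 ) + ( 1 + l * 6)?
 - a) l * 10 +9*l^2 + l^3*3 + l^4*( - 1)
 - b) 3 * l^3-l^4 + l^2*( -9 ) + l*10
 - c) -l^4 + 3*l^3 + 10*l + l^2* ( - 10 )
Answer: c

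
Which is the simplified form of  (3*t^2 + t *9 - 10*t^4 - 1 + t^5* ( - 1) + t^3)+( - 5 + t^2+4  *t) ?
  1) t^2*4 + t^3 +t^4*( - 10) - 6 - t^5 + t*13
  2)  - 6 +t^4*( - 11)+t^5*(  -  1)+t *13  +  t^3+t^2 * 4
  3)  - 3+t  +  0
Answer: 1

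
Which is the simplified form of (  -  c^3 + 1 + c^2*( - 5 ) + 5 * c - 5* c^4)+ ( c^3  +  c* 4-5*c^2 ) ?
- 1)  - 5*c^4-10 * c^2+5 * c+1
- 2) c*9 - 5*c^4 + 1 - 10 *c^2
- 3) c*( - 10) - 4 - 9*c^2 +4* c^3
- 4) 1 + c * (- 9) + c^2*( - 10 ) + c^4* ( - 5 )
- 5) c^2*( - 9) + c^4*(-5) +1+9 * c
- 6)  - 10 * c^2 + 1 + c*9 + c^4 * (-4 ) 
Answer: 2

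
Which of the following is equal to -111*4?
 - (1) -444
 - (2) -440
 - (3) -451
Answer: 1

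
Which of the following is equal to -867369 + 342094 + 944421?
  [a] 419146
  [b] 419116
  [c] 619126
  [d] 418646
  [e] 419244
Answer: a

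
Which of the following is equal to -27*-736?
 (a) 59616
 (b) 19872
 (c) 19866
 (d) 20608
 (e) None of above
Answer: b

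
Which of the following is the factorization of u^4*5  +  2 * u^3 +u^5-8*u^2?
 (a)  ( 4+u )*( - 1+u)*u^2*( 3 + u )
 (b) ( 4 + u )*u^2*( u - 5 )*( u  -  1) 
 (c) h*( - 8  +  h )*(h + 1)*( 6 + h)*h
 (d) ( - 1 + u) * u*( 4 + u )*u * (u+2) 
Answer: d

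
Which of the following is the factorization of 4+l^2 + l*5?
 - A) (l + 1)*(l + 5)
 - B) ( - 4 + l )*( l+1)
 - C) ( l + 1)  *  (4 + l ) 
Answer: C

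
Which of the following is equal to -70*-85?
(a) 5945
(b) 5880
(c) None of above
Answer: c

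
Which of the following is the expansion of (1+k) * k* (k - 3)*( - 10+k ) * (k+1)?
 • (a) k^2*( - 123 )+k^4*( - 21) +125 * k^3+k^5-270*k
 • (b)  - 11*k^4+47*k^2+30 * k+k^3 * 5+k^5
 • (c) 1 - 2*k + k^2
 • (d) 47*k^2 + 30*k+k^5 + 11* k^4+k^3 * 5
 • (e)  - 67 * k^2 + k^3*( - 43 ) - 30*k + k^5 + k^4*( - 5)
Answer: b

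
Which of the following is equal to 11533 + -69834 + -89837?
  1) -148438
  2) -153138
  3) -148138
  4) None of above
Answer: 3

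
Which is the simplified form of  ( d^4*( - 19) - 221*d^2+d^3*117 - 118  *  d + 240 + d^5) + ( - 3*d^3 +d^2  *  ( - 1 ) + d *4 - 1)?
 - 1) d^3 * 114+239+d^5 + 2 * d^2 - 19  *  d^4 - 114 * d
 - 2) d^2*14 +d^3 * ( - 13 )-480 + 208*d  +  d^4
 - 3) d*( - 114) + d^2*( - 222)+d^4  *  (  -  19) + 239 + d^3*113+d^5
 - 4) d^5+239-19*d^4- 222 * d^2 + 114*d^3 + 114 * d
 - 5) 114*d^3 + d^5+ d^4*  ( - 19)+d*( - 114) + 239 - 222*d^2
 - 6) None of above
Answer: 5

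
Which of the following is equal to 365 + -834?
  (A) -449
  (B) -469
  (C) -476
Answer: B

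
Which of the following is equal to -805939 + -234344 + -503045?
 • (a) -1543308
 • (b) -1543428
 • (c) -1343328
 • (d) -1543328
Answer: d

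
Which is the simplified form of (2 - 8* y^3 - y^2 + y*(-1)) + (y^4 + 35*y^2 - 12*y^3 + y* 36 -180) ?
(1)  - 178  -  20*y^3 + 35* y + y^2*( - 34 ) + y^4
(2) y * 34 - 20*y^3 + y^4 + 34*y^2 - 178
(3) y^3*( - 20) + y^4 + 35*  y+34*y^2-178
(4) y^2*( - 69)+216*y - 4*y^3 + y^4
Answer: 3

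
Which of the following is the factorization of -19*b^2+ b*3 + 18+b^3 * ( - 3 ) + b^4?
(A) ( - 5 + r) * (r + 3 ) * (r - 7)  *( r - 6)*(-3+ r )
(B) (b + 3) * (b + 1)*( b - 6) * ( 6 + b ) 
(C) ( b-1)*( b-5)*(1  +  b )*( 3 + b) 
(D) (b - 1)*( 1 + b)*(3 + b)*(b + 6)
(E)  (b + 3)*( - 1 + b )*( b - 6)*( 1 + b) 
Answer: E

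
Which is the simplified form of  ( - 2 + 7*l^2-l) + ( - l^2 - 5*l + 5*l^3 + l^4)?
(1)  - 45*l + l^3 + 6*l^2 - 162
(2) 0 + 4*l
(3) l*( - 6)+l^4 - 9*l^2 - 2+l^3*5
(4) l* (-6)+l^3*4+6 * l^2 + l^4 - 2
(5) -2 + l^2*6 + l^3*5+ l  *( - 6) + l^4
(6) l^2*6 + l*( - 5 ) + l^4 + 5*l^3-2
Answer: 5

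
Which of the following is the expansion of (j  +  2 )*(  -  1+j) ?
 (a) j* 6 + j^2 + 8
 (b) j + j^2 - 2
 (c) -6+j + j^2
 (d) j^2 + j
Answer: b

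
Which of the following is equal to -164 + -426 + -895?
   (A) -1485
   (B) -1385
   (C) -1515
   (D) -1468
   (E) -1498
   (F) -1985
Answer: A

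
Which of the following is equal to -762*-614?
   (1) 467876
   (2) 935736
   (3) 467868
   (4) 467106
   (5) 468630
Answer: 3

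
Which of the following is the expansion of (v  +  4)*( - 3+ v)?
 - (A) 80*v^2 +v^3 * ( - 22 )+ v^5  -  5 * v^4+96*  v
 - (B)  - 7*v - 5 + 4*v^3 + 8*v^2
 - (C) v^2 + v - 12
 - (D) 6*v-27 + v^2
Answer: C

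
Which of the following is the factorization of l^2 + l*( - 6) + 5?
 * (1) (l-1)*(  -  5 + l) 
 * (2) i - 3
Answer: 1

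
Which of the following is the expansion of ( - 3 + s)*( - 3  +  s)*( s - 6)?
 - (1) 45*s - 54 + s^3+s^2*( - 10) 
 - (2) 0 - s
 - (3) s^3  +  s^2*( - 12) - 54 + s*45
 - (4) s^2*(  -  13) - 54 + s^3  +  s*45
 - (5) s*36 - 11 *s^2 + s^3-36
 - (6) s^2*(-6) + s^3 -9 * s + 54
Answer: 3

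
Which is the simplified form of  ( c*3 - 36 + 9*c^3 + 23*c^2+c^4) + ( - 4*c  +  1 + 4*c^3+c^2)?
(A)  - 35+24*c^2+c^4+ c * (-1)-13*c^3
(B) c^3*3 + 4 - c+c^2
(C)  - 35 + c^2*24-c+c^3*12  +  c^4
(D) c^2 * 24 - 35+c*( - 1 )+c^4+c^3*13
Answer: D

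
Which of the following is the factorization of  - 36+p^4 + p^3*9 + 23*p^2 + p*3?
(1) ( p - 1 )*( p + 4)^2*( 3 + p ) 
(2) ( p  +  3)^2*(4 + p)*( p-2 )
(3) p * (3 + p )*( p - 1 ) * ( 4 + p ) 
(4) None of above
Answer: 4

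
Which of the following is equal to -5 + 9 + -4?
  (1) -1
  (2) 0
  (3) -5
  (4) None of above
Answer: 2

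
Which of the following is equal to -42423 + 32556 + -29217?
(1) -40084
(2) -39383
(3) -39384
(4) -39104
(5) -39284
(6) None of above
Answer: 6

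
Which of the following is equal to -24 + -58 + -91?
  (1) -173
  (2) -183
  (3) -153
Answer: 1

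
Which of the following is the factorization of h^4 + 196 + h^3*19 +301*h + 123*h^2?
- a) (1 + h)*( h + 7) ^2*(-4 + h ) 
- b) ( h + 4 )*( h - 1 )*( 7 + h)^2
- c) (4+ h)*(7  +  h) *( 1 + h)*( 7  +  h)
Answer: c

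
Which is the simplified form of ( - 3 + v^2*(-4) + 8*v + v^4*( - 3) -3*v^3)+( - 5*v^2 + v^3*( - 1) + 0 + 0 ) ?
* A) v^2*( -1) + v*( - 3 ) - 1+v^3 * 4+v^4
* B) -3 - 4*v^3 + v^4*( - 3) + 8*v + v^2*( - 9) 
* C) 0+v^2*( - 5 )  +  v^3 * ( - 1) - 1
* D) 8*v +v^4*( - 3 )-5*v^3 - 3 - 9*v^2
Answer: B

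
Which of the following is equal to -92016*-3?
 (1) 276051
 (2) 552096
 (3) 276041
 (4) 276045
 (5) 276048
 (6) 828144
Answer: 5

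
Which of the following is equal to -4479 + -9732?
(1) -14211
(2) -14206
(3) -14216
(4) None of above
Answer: 1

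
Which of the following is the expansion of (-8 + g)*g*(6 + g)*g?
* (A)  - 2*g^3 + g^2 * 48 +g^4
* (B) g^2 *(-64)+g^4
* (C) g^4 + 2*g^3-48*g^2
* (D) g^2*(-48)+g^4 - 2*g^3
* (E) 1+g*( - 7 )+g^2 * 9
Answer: D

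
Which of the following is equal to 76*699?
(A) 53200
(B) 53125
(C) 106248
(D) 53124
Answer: D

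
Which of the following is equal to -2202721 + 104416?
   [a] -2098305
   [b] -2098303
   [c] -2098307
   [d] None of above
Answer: a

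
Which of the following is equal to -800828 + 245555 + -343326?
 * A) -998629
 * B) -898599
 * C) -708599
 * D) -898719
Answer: B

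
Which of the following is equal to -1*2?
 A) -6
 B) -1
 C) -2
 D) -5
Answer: C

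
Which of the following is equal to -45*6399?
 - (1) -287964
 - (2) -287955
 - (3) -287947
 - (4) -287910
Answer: 2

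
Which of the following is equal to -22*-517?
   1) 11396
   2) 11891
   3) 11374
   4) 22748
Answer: 3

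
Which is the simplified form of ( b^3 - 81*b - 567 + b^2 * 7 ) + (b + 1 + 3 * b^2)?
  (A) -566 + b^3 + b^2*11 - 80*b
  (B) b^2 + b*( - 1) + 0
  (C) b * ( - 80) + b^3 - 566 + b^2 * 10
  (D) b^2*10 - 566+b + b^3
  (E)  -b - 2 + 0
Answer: C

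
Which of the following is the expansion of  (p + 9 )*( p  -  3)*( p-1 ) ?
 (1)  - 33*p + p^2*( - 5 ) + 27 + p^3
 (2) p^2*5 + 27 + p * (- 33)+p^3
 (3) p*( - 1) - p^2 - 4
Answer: 2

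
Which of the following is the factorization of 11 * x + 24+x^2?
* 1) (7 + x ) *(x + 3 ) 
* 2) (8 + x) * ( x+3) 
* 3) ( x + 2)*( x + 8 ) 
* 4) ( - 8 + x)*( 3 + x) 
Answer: 2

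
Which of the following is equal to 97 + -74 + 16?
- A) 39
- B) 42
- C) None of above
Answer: A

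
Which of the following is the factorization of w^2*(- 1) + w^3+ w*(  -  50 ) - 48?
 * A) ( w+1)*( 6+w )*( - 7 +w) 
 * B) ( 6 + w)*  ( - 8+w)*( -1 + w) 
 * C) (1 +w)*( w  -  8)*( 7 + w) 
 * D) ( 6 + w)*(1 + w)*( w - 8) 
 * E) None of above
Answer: D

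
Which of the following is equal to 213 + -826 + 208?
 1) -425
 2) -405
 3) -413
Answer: 2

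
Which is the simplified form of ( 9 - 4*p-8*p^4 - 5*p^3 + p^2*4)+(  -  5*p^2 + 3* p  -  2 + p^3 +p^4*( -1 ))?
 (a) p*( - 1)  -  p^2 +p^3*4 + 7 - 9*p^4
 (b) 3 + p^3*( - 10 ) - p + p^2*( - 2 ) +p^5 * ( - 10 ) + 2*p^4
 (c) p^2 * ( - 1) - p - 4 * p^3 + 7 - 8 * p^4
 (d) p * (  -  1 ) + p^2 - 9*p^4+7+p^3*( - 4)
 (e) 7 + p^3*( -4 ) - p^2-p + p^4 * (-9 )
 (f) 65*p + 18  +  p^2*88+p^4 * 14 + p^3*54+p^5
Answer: e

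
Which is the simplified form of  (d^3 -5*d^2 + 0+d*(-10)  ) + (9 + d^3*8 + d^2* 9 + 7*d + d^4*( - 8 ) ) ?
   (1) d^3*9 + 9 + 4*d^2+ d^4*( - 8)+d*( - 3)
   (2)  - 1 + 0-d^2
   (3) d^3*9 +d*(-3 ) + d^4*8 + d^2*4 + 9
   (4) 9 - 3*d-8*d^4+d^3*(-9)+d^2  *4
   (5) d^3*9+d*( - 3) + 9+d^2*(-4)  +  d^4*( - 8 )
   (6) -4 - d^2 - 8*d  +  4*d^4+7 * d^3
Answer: 1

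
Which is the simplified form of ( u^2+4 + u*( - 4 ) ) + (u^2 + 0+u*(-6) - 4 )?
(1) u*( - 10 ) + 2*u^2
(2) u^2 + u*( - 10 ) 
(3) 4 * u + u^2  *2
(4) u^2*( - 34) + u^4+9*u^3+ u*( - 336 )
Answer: 1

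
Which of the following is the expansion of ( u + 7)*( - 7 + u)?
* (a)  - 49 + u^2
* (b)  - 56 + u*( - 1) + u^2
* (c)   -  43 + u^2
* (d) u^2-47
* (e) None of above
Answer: a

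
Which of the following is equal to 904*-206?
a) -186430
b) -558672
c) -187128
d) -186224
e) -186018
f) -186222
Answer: d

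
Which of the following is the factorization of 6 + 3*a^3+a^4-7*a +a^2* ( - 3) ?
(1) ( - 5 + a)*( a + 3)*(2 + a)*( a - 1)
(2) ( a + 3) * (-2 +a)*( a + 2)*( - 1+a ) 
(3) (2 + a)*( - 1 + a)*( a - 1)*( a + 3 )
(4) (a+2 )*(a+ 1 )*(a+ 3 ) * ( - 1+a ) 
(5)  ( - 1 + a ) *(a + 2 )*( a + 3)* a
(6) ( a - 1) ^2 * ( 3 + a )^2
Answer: 3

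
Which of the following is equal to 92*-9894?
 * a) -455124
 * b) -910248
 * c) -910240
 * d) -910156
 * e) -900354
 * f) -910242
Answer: b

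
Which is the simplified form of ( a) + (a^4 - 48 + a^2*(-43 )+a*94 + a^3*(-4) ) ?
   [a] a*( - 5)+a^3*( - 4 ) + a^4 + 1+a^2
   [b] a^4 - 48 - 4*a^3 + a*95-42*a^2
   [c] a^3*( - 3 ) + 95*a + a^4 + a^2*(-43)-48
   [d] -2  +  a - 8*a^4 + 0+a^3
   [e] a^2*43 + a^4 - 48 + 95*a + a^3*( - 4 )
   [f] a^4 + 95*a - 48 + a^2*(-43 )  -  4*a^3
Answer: f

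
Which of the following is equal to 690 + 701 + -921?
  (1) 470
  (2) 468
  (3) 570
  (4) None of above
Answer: 1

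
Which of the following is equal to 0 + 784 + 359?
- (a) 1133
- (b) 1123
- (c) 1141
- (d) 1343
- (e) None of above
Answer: e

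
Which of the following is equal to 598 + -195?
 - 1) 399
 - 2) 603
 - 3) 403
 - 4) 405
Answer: 3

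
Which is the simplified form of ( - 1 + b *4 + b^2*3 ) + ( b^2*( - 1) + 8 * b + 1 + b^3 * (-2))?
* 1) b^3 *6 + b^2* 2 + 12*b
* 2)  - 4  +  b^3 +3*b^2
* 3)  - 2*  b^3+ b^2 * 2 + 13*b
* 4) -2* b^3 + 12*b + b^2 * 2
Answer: 4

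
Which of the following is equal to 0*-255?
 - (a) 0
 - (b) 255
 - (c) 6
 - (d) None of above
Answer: a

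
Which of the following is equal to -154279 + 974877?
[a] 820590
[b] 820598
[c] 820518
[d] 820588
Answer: b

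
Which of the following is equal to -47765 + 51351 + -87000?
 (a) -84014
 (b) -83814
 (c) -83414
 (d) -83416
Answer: c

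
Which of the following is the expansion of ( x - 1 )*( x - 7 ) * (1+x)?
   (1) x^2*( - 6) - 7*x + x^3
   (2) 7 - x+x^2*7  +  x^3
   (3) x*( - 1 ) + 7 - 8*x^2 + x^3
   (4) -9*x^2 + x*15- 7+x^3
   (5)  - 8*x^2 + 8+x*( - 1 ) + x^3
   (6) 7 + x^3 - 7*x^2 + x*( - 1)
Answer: 6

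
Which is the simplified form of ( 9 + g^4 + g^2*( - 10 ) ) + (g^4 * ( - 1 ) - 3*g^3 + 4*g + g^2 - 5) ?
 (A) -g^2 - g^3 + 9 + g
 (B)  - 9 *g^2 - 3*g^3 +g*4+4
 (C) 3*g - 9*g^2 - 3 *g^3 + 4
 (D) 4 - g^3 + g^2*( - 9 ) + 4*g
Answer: B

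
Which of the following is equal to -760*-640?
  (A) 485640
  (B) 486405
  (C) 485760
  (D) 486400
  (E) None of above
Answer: D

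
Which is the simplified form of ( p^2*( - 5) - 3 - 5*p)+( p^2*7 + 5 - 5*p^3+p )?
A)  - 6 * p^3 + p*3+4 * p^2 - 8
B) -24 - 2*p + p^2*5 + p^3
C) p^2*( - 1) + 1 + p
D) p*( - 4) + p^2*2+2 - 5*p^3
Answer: D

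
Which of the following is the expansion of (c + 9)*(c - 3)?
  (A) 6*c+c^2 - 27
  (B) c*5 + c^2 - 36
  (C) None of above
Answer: A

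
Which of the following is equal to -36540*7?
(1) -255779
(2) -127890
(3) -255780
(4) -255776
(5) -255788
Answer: 3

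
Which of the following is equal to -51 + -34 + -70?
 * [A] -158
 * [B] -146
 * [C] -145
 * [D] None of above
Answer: D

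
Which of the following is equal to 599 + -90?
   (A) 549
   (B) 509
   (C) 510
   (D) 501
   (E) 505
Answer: B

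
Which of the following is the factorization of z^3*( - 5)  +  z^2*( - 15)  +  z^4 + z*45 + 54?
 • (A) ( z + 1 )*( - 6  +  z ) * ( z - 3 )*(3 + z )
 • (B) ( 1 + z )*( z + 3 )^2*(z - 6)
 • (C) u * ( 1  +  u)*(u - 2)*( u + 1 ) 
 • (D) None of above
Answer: A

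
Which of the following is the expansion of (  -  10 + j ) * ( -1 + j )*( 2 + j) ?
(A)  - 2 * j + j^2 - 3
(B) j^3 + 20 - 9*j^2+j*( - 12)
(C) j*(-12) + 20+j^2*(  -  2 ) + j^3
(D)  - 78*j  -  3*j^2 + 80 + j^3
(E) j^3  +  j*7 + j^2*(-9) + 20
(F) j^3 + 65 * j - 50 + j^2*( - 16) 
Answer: B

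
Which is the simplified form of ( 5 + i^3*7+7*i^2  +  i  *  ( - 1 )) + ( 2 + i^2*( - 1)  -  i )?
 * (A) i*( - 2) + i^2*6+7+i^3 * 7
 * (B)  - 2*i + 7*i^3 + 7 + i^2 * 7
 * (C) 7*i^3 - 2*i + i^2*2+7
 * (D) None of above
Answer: A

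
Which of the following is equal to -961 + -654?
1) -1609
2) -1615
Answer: 2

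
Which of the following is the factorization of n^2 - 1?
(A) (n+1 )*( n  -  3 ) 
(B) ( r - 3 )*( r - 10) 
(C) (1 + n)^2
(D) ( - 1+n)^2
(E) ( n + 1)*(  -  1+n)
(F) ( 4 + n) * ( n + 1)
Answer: E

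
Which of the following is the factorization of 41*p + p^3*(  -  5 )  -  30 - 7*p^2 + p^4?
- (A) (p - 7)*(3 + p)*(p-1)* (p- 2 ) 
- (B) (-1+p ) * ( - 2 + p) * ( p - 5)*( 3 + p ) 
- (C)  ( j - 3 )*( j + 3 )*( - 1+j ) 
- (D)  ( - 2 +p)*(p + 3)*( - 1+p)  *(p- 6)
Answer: B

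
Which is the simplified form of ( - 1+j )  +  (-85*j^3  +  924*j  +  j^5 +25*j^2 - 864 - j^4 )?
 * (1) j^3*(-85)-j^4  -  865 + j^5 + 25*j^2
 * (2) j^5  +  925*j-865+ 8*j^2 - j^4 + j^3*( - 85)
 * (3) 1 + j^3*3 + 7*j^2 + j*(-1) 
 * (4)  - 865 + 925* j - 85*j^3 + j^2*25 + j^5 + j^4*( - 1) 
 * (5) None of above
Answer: 4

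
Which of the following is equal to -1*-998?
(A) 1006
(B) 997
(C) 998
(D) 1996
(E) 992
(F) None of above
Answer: C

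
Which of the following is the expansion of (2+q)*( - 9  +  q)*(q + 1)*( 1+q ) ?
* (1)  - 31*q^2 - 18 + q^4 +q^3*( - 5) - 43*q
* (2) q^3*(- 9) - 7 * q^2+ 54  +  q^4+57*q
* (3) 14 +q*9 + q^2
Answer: 1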